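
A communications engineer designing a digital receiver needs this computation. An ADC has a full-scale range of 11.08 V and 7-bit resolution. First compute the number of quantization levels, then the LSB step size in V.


Step 1 — number of quantization levels:
L = 2^N = 2^7 = 128

Step 2 — LSB step size:
delta = Vfs / L
      = 11.08 / 128
      = 0.0865625 V

Levels = 128; step size = 0.0865625 V


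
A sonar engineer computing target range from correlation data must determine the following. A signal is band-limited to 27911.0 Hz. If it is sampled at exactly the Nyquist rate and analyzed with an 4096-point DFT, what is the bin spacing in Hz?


Step 1 — Nyquist sampling rate:
fs = 2 * fmax = 2 * 27911.0 = 55822.0 Hz

Step 2 — DFT bin spacing:
df = fs / N = 55822.0 / 4096 = 13.6284 Hz

13.6284 Hz


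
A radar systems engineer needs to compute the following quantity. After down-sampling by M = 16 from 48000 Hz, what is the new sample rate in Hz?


Decimation reduces the sample rate:
fs_out = fs_in / M
       = 48000 / 16
       = 3000.0 Hz

3000.0 Hz


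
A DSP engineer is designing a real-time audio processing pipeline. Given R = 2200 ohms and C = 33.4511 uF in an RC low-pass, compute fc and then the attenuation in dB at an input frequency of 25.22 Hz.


Step 1 — cutoff frequency:
fc = 1 / (2*pi*R*C)
C = 33.4511 uF = 3.34511e-05 F
fc = 1 / (2*pi*2200*3.34511e-05)
   = 2.16265 Hz

Step 2 — magnitude at f = 25.22 Hz:
|H(f)| = 1 / sqrt(1 + (f/fc)^2)
f/fc = 25.22 / 2.16265 = 11.661619
|H| = 1 / sqrt(1 + 135.993358) = 0.0854378
|H|_dB = 20*log10(0.0854378) = -21.37 dB

fc = 2.16265 Hz; |H(25.22 Hz)| = -21.37 dB


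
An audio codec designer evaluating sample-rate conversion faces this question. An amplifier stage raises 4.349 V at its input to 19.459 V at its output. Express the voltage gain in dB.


Voltage gain in dB:
G = 20 * log10(Vout / Vin)
  = 20 * log10(19.459 / 4.349)
  = 20 * log10(4.474362)
  = 20 * 0.650731
  = 13.01 dB

13.01 dB


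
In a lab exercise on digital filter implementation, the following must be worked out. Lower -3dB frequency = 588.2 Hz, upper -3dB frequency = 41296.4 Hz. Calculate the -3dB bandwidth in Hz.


Bandwidth is the difference of -3dB frequencies:
BW = f_high - f_low
   = 41296.4 - 588.2
   = 40708.2 Hz

40708.2 Hz


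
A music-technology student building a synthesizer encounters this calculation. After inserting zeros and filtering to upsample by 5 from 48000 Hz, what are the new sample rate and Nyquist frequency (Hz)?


Step 1 — output sample rate after interpolation by L:
fs_out = L * fs_in = 5 * 48000 = 240000 Hz

Step 2 — Nyquist frequency of the output stream:
f_Nyq = fs_out / 2 = 240000 / 2 = 120000.0 Hz

fs_out = 240000 Hz; f_Nyquist = 120000.0 Hz


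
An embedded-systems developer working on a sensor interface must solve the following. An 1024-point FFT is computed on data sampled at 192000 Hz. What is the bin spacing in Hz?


DFT frequency resolution:
df = fs / N
   = 192000 / 1024
   = 187.5 Hz

187.5 Hz


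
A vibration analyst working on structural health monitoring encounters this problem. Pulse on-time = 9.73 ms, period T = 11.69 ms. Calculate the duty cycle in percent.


Duty cycle as a percentage:
DC = (t_on / T) * 100
   = (9.73 / 11.69) * 100
   = 0.832335 * 100
   = 83.23 %

83.23 %


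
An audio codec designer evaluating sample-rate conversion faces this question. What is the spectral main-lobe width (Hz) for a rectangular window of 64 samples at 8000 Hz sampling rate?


Main lobe width for a rectangular window:
Width = 2 * fs / N
      = 2 * 8000 / 64
      = 16000 / 64
      = 250.0 Hz

250.0 Hz


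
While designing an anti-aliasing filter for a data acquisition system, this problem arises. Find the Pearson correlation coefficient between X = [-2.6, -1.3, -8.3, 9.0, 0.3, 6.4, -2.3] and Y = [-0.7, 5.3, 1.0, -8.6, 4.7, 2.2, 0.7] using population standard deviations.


Pearson correlation coefficient (population):
r = cov(X,Y) / (std(X) * std(Y))
Mean X = 0.1714, Mean Y = 0.6571
Cov(X,Y) = -11.096939
Std(X) = 5.404684, Std(Y) = 4.27513
r = -0.4803

-0.4803


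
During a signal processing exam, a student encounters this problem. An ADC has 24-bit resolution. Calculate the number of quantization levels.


Number of quantization levels = 2^N
= 2^24
= 16777216

16777216


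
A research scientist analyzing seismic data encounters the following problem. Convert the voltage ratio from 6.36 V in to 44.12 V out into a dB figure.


Voltage gain in dB:
G = 20 * log10(Vout / Vin)
  = 20 * log10(44.12 / 6.36)
  = 20 * log10(6.937107)
  = 20 * 0.841178
  = 16.82 dB

16.82 dB


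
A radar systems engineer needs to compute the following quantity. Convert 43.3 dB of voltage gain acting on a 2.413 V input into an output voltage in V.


Output voltage from dB gain:
V_out = V_in * 10^(gain_dB / 20)
      = 2.413 * 10^(43.3 / 20)
      = 2.413 * 146.217717
      = 352.8234 V

352.8234 V


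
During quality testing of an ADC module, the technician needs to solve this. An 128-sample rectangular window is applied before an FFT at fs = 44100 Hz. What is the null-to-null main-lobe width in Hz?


Main lobe width for a rectangular window:
Width = 2 * fs / N
      = 2 * 44100 / 128
      = 88200 / 128
      = 689.062 Hz

689.062 Hz


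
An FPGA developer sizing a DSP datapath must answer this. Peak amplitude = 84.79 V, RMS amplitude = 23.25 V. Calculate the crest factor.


Crest factor is the ratio of peak to RMS:
CF = V_peak / V_rms
   = 84.79 / 23.25
   = 3.6469

3.6469


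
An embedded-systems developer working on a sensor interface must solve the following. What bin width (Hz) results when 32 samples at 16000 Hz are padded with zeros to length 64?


Frequency resolution after zero-padding:
N_padded = 32 * 2 = 64
df = fs / N_padded
   = 16000 / 64
   = 250.0 Hz

250.0 Hz


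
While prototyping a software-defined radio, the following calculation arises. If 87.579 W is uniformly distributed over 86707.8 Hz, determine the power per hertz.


Power spectral density:
PSD = P / BW
    = 87.579 / 86707.8
    = 0.00101005 W/Hz

0.00101005 W/Hz


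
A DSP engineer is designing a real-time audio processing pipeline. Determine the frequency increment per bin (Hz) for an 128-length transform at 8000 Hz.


DFT frequency resolution:
df = fs / N
   = 8000 / 128
   = 62.5 Hz

62.5 Hz


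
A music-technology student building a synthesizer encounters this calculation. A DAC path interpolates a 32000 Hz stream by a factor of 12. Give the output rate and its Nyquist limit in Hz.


Step 1 — output sample rate after interpolation by L:
fs_out = L * fs_in = 12 * 32000 = 384000 Hz

Step 2 — Nyquist frequency of the output stream:
f_Nyq = fs_out / 2 = 384000 / 2 = 192000.0 Hz

fs_out = 384000 Hz; f_Nyquist = 192000.0 Hz


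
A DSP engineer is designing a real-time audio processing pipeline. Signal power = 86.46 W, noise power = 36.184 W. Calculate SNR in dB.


SNR in decibels:
SNR = 10 * log10(Ps / Pn)
    = 10 * log10(86.46 / 36.184)
    = 10 * log10(2.3895)
    = 10 * 0.3783
    = 3.78 dB

3.78 dB


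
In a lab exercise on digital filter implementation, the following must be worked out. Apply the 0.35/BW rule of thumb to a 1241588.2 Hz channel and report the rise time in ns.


Rise time from bandwidth relationship:
tr = 0.35 / BW
   = 0.35 / 1241588.2
   = 2.81897009e-07 s
   = 281.897 ns

281.897 ns


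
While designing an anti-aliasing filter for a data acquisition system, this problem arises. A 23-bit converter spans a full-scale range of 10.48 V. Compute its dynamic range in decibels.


Dynamic range from full-scale to LSB:
V_min = V_max / 2^bits = 10.48 / 2^23
DR = 20 * log10(V_max / V_min)
   = 20 * log10(2^23)
   = 20 * 23 * log10(2)
   = 138.47 dB

138.47 dB


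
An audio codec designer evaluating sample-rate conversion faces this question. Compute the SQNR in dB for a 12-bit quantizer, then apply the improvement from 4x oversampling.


Step 1 — baseline SQNR at Nyquist:
SQNR_base = 6.02*N + 1.76
          = 6.02*12 + 1.76
          = 74.0 dB

Step 2 — oversampling processing gain:
G = 10*log10(OSR) = 10*log10(4) = 6.02 dB

Step 3 — total:
SQNR_total = 74.0 + 6.02 = 80.02 dB

Base SQNR = 74.0 dB; oversampled SQNR = 80.02 dB


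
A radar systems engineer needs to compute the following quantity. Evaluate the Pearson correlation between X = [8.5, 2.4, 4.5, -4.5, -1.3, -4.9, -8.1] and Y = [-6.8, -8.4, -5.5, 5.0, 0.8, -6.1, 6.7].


Pearson correlation coefficient (population):
r = cov(X,Y) / (std(X) * std(Y))
Mean X = -0.4857, Mean Y = -2.0429
Cov(X,Y) = -22.510816
Std(X) = 5.45329, Std(Y) = 5.676734
r = -0.7272

-0.7272


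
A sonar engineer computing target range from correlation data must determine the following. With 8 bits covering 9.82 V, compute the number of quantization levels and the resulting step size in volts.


Step 1 — number of quantization levels:
L = 2^N = 2^8 = 256

Step 2 — LSB step size:
delta = Vfs / L
      = 9.82 / 256
      = 0.03835938 V

Levels = 256; step size = 0.03835938 V


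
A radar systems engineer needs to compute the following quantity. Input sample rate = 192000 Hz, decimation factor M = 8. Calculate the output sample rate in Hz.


Decimation reduces the sample rate:
fs_out = fs_in / M
       = 192000 / 8
       = 24000.0 Hz

24000.0 Hz


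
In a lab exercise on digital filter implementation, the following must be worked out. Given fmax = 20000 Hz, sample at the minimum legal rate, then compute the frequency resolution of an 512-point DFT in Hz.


Step 1 — Nyquist sampling rate:
fs = 2 * fmax = 2 * 20000 = 40000 Hz

Step 2 — DFT bin spacing:
df = fs / N = 40000 / 512 = 78.125 Hz

78.125 Hz


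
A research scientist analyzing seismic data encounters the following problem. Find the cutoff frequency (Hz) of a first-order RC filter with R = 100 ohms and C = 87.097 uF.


Cutoff frequency of a first-order RC filter:
fc = 1 / (2 * pi * R * C)
C = 87.097 uF = 8.7097e-05 F
fc = 1 / (2 * pi * 100 * 8.7097e-05)
   = 1 / 0.054724659069942
   = 18.273298 Hz

18.273298 Hz


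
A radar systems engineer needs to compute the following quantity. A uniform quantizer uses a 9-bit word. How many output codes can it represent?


Number of quantization levels = 2^N
= 2^9
= 512

512


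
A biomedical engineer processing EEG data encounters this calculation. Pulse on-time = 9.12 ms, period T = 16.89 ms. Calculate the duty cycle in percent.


Duty cycle as a percentage:
DC = (t_on / T) * 100
   = (9.12 / 16.89) * 100
   = 0.539964 * 100
   = 54.0 %

54.0 %


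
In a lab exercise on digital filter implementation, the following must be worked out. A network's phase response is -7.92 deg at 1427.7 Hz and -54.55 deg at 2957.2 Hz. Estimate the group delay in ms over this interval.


Group delay from phase difference:
tau = -d(phi)/d(omega)
d(phi) = -46.63 deg = -0.813847 rad
d(omega) = 2*pi*(2957.2 - 1427.7) = 9610.1319 rad/s
tau = -(-0.813847) / 9610.1319
    = 0.0847 ms

0.0847 ms


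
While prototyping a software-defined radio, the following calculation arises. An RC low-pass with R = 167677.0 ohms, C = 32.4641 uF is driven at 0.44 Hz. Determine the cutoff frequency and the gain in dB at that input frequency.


Step 1 — cutoff frequency:
fc = 1 / (2*pi*R*C)
C = 32.4641 uF = 3.24641e-05 F
fc = 1 / (2*pi*167677.0*3.24641e-05)
   = 0.0292377 Hz

Step 2 — magnitude at f = 0.44 Hz:
|H(f)| = 1 / sqrt(1 + (f/fc)^2)
f/fc = 0.44 / 0.0292377 = 15.049063
|H| = 1 / sqrt(1 + 226.474297) = 0.0663031
|H|_dB = 20*log10(0.0663031) = -23.57 dB

fc = 0.0292377 Hz; |H(0.44 Hz)| = -23.57 dB


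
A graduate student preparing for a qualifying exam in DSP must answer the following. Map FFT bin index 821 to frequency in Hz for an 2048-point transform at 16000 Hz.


Frequency of DFT bin k:
f_k = k * fs / N
    = 821 * 16000 / 2048
    = 13136000 / 2048
    = 6414.062 Hz

6414.062 Hz


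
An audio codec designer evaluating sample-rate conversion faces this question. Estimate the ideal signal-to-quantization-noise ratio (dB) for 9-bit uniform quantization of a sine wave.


Theoretical SNR for a full-scale sinusoid:
SNR = 6.02 * N + 1.76
    = 6.02 * 9 + 1.76
    = 54.18 + 1.76
    = 55.94 dB

55.94 dB


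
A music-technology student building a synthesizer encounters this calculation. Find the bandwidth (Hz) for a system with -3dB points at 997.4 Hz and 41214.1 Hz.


Bandwidth is the difference of -3dB frequencies:
BW = f_high - f_low
   = 41214.1 - 997.4
   = 40216.7 Hz

40216.7 Hz


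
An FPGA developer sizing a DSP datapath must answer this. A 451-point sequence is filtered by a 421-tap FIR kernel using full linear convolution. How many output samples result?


Linear convolution output length:
L = N + M - 1
  = 451 + 421 - 1
  = 871 samples

871


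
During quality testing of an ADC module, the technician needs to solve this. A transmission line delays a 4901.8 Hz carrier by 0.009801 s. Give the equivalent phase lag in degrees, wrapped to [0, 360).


Phase shift from frequency and time delay:
phi = 360 * f * t_delay
    = 360 * 4901.8 * 0.009801
    = 17295.32 degrees
    mod 360 = 15.32 degrees

15.32 degrees


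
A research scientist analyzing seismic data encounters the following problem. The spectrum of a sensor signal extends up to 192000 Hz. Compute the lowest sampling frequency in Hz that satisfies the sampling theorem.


The Nyquist rate is twice the maximum frequency component.
fs_min = 2 * fmax
      = 2 * 192000
      = 384000 Hz

384000


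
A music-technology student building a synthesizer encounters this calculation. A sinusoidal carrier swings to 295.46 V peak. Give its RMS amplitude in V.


RMS voltage for a sinusoidal waveform:
V_rms = V_peak / sqrt(2)
      = 295.46 / 1.414214
      = 208.922 V

208.922 V


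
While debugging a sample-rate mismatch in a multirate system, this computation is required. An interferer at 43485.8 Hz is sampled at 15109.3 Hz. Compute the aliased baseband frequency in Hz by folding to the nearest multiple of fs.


Compute the nearest integer multiple of fs to the signal:
n = round(43485.8 / 15109.3) = 3
f_alias = |43485.8 - 3 * 15109.3|
        = |43485.8 - 45327.9|
        = 1842.1 Hz

1842.1


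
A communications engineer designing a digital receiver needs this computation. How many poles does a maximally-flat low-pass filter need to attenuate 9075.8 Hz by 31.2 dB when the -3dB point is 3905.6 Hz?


Butterworth filter order formula:
n = log10(10^(A/10) - 1) / (2 * log10(f_stop/f_pass))
10^(31.2/10) - 1 = 1317.2567
f_stop/f_pass = 9075.8 / 3905.6 = 2.3238
n = 4.2596 -> ceil = 5

5


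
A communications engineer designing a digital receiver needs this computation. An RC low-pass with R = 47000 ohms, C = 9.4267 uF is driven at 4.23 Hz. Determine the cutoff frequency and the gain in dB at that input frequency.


Step 1 — cutoff frequency:
fc = 1 / (2*pi*R*C)
C = 9.4267 uF = 9.4267e-06 F
fc = 1 / (2*pi*47000*9.4267e-06)
   = 0.359222 Hz

Step 2 — magnitude at f = 4.23 Hz:
|H(f)| = 1 / sqrt(1 + (f/fc)^2)
f/fc = 4.23 / 0.359222 = 11.775448
|H| = 1 / sqrt(1 + 138.661176) = 0.0846179
|H|_dB = 20*log10(0.0846179) = -21.45 dB

fc = 0.359222 Hz; |H(4.23 Hz)| = -21.45 dB


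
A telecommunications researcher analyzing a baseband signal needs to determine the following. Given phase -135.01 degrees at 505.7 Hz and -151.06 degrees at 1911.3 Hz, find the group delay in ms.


Group delay from phase difference:
tau = -d(phi)/d(omega)
d(phi) = -16.05 deg = -0.280125 rad
d(omega) = 2*pi*(1911.3 - 505.7) = 8831.6453 rad/s
tau = -(-0.280125) / 8831.6453
    = 0.0317 ms

0.0317 ms


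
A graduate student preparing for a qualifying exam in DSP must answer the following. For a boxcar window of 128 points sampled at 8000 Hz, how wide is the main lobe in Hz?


Main lobe width for a rectangular window:
Width = 2 * fs / N
      = 2 * 8000 / 128
      = 16000 / 128
      = 125.0 Hz

125.0 Hz


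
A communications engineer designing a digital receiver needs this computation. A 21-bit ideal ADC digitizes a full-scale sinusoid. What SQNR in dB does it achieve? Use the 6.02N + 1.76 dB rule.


Theoretical SNR for a full-scale sinusoid:
SNR = 6.02 * N + 1.76
    = 6.02 * 21 + 1.76
    = 126.42 + 1.76
    = 128.18 dB

128.18 dB


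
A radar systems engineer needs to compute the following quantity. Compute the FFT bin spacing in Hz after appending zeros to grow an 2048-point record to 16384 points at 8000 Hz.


Frequency resolution after zero-padding:
N_padded = 2048 * 8 = 16384
df = fs / N_padded
   = 8000 / 16384
   = 0.4883 Hz

0.4883 Hz


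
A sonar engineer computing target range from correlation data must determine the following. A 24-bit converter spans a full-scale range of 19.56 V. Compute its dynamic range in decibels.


Dynamic range from full-scale to LSB:
V_min = V_max / 2^bits = 19.56 / 2^24
DR = 20 * log10(V_max / V_min)
   = 20 * log10(2^24)
   = 20 * 24 * log10(2)
   = 144.49 dB

144.49 dB


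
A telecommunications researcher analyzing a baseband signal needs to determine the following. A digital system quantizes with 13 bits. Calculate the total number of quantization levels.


Number of quantization levels = 2^N
= 2^13
= 8192

8192


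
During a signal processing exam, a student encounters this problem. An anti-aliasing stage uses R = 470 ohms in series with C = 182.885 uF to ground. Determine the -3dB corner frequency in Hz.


Cutoff frequency of a first-order RC filter:
fc = 1 / (2 * pi * R * C)
C = 182.885 uF = 0.000182885 F
fc = 1 / (2 * pi * 470 * 0.000182885)
   = 1 / 0.54007716210466
   = 1.851587 Hz

1.851587 Hz


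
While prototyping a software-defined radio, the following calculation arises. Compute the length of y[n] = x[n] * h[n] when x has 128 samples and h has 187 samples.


Linear convolution output length:
L = N + M - 1
  = 128 + 187 - 1
  = 314 samples

314


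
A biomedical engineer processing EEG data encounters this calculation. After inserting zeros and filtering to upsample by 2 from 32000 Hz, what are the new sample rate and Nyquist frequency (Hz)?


Step 1 — output sample rate after interpolation by L:
fs_out = L * fs_in = 2 * 32000 = 64000 Hz

Step 2 — Nyquist frequency of the output stream:
f_Nyq = fs_out / 2 = 64000 / 2 = 32000.0 Hz

fs_out = 64000 Hz; f_Nyquist = 32000.0 Hz


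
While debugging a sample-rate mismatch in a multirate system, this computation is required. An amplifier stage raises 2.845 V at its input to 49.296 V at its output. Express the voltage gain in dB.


Voltage gain in dB:
G = 20 * log10(Vout / Vin)
  = 20 * log10(49.296 / 2.845)
  = 20 * log10(17.327241)
  = 20 * 1.238729
  = 24.77 dB

24.77 dB


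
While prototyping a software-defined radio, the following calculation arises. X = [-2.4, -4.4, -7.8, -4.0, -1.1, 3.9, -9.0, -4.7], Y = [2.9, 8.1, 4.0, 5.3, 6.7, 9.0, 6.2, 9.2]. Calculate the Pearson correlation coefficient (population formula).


Pearson correlation coefficient (population):
r = cov(X,Y) / (std(X) * std(Y))
Mean X = -3.6875, Mean Y = 6.425
Cov(X,Y) = 2.903437
Std(X) = 3.753145, Std(Y) = 2.145781
r = 0.3605

0.3605


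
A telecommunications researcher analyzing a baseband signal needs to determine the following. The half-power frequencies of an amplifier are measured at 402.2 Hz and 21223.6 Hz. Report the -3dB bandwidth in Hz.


Bandwidth is the difference of -3dB frequencies:
BW = f_high - f_low
   = 21223.6 - 402.2
   = 20821.4 Hz

20821.4 Hz


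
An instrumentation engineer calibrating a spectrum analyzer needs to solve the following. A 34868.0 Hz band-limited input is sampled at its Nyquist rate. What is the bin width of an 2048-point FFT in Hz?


Step 1 — Nyquist sampling rate:
fs = 2 * fmax = 2 * 34868.0 = 69736.0 Hz

Step 2 — DFT bin spacing:
df = fs / N = 69736.0 / 2048 = 34.0508 Hz

34.0508 Hz


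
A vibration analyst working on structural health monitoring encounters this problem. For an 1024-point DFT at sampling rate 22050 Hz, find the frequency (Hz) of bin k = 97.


Frequency of DFT bin k:
f_k = k * fs / N
    = 97 * 22050 / 1024
    = 2138850 / 1024
    = 2088.721 Hz

2088.721 Hz


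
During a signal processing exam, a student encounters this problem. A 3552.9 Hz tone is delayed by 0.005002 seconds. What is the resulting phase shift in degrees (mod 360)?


Phase shift from frequency and time delay:
phi = 360 * f * t_delay
    = 360 * 3552.9 * 0.005002
    = 6397.78 degrees
    mod 360 = 277.78 degrees

277.78 degrees


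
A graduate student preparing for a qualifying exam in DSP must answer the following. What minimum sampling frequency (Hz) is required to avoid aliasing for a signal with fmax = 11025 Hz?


The Nyquist rate is twice the maximum frequency component.
fs_min = 2 * fmax
      = 2 * 11025
      = 22050 Hz

22050


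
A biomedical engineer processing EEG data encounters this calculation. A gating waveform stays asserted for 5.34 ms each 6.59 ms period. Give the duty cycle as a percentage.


Duty cycle as a percentage:
DC = (t_on / T) * 100
   = (5.34 / 6.59) * 100
   = 0.810319 * 100
   = 81.03 %

81.03 %


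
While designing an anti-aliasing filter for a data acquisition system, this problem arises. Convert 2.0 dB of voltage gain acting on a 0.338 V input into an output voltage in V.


Output voltage from dB gain:
V_out = V_in * 10^(gain_dB / 20)
      = 0.338 * 10^(2.0 / 20)
      = 0.338 * 1.258925
      = 0.4255 V

0.4255 V


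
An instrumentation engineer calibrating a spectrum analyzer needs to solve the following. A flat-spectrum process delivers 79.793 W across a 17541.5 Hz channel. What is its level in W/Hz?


Power spectral density:
PSD = P / BW
    = 79.793 / 17541.5
    = 0.00454881 W/Hz

0.00454881 W/Hz


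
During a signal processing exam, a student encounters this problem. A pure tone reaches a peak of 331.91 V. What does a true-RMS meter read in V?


RMS voltage for a sinusoidal waveform:
V_rms = V_peak / sqrt(2)
      = 331.91 / 1.414214
      = 234.696 V

234.696 V


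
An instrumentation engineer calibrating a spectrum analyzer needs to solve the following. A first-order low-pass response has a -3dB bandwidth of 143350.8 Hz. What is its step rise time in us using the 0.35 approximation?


Rise time from bandwidth relationship:
tr = 0.35 / BW
   = 0.35 / 143350.8
   = 2.441562935e-06 s
   = 2.4416 us

2.4416 us


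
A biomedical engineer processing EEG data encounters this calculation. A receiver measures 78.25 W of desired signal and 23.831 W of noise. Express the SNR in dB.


SNR in decibels:
SNR = 10 * log10(Ps / Pn)
    = 10 * log10(78.25 / 23.831)
    = 10 * log10(3.2835)
    = 10 * 0.5163
    = 5.16 dB

5.16 dB


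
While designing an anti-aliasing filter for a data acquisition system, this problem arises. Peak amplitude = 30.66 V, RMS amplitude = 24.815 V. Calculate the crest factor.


Crest factor is the ratio of peak to RMS:
CF = V_peak / V_rms
   = 30.66 / 24.815
   = 1.2355

1.2355


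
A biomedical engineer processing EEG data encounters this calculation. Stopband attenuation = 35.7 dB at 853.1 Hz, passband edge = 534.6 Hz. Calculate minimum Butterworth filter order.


Butterworth filter order formula:
n = log10(10^(A/10) - 1) / (2 * log10(f_stop/f_pass))
10^(35.7/10) - 1 = 3714.3523
f_stop/f_pass = 853.1 / 534.6 = 1.5958
n = 8.7941 -> ceil = 9

9


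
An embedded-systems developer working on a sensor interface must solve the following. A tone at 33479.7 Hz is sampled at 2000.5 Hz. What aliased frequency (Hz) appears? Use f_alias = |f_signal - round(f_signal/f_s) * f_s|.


Compute the nearest integer multiple of fs to the signal:
n = round(33479.7 / 2000.5) = 17
f_alias = |33479.7 - 17 * 2000.5|
        = |33479.7 - 34008.5|
        = 528.8 Hz

528.8


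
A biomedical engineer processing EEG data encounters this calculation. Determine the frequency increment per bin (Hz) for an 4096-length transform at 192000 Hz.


DFT frequency resolution:
df = fs / N
   = 192000 / 4096
   = 46.875 Hz

46.875 Hz


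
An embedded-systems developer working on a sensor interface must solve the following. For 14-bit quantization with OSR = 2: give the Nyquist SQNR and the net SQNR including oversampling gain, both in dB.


Step 1 — baseline SQNR at Nyquist:
SQNR_base = 6.02*N + 1.76
          = 6.02*14 + 1.76
          = 86.04 dB

Step 2 — oversampling processing gain:
G = 10*log10(OSR) = 10*log10(2) = 3.01 dB

Step 3 — total:
SQNR_total = 86.04 + 3.01 = 89.05 dB

Base SQNR = 86.04 dB; oversampled SQNR = 89.05 dB


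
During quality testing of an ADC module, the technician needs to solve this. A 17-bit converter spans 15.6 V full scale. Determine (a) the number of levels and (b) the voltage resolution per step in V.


Step 1 — number of quantization levels:
L = 2^N = 2^17 = 131072

Step 2 — LSB step size:
delta = Vfs / L
      = 15.6 / 131072
      = 0.00011902 V

Levels = 131072; step size = 0.00011902 V


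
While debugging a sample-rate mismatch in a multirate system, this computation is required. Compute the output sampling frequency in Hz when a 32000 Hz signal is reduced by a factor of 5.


Decimation reduces the sample rate:
fs_out = fs_in / M
       = 32000 / 5
       = 6400.0 Hz

6400.0 Hz


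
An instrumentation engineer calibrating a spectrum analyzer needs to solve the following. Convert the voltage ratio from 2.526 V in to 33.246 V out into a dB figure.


Voltage gain in dB:
G = 20 * log10(Vout / Vin)
  = 20 * log10(33.246 / 2.526)
  = 20 * log10(13.16152)
  = 20 * 1.119306
  = 22.39 dB

22.39 dB


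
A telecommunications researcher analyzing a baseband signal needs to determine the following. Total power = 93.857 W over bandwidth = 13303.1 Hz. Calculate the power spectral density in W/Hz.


Power spectral density:
PSD = P / BW
    = 93.857 / 13303.1
    = 0.00705527 W/Hz

0.00705527 W/Hz


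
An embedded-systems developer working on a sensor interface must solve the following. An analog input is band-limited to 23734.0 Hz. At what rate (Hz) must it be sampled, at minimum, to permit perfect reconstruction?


The Nyquist rate is twice the maximum frequency component.
fs_min = 2 * fmax
      = 2 * 23734.0
      = 47468.0 Hz

47468.0


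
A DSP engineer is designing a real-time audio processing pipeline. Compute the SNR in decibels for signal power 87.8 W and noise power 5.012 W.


SNR in decibels:
SNR = 10 * log10(Ps / Pn)
    = 10 * log10(87.8 / 5.012)
    = 10 * log10(17.518)
    = 10 * 1.2435
    = 12.43 dB

12.43 dB


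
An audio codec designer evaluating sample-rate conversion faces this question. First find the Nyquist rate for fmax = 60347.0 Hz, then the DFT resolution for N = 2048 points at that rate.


Step 1 — Nyquist sampling rate:
fs = 2 * fmax = 2 * 60347.0 = 120694.0 Hz

Step 2 — DFT bin spacing:
df = fs / N = 120694.0 / 2048 = 58.9326 Hz

58.9326 Hz


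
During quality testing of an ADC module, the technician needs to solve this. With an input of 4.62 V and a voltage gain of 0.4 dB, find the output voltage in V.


Output voltage from dB gain:
V_out = V_in * 10^(gain_dB / 20)
      = 4.62 * 10^(0.4 / 20)
      = 4.62 * 1.047129
      = 4.8377 V

4.8377 V


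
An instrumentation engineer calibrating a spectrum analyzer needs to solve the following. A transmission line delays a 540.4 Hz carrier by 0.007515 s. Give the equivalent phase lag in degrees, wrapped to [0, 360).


Phase shift from frequency and time delay:
phi = 360 * f * t_delay
    = 360 * 540.4 * 0.007515
    = 1462.0 degrees
    mod 360 = 22.0 degrees

22.0 degrees


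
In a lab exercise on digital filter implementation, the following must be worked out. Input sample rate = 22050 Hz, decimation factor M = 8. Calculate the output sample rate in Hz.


Decimation reduces the sample rate:
fs_out = fs_in / M
       = 22050 / 8
       = 2756.25 Hz

2756.25 Hz


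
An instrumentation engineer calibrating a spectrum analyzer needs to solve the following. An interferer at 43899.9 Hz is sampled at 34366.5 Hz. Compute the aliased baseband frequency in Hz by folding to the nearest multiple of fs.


Compute the nearest integer multiple of fs to the signal:
n = round(43899.9 / 34366.5) = 1
f_alias = |43899.9 - 1 * 34366.5|
        = |43899.9 - 34366.5|
        = 9533.4 Hz

9533.4


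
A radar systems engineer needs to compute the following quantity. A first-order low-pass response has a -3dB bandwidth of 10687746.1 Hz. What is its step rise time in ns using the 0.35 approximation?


Rise time from bandwidth relationship:
tr = 0.35 / BW
   = 0.35 / 10687746.1
   = 3.274778393e-08 s
   = 32.7478 ns

32.7478 ns


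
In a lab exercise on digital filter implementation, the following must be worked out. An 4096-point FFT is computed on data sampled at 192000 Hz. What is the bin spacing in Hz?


DFT frequency resolution:
df = fs / N
   = 192000 / 4096
   = 46.875 Hz

46.875 Hz


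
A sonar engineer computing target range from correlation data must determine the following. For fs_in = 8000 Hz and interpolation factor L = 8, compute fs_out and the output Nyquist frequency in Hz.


Step 1 — output sample rate after interpolation by L:
fs_out = L * fs_in = 8 * 8000 = 64000 Hz

Step 2 — Nyquist frequency of the output stream:
f_Nyq = fs_out / 2 = 64000 / 2 = 32000.0 Hz

fs_out = 64000 Hz; f_Nyquist = 32000.0 Hz


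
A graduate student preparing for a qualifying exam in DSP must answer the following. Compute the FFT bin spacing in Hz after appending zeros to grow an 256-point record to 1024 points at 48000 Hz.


Frequency resolution after zero-padding:
N_padded = 256 * 4 = 1024
df = fs / N_padded
   = 48000 / 1024
   = 46.875 Hz

46.875 Hz


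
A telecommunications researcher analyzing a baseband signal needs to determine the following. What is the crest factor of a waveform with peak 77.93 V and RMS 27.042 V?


Crest factor is the ratio of peak to RMS:
CF = V_peak / V_rms
   = 77.93 / 27.042
   = 2.8818

2.8818


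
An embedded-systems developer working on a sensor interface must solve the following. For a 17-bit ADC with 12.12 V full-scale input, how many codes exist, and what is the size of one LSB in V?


Step 1 — number of quantization levels:
L = 2^N = 2^17 = 131072

Step 2 — LSB step size:
delta = Vfs / L
      = 12.12 / 131072
      = 9.247e-05 V

Levels = 131072; step size = 9.247e-05 V


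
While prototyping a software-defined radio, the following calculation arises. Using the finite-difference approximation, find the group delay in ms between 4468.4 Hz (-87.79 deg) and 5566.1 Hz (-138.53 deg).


Group delay from phase difference:
tau = -d(phi)/d(omega)
d(phi) = -50.74 deg = -0.88558 rad
d(omega) = 2*pi*(5566.1 - 4468.4) = 6897.0525 rad/s
tau = -(-0.88558) / 6897.0525
    = 0.1284 ms

0.1284 ms


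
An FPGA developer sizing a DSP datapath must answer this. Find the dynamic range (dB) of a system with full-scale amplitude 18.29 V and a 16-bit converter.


Dynamic range from full-scale to LSB:
V_min = V_max / 2^bits = 18.29 / 2^16
DR = 20 * log10(V_max / V_min)
   = 20 * log10(2^16)
   = 20 * 16 * log10(2)
   = 96.33 dB

96.33 dB


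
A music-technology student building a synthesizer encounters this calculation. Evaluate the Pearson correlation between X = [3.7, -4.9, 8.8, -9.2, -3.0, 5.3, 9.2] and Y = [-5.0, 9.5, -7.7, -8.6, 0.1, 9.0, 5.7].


Pearson correlation coefficient (population):
r = cov(X,Y) / (std(X) * std(Y))
Mean X = 1.4143, Mean Y = 0.4286
Cov(X,Y) = 5.986735
Std(X) = 6.627956, Std(Y) = 7.178483
r = 0.1258

0.1258


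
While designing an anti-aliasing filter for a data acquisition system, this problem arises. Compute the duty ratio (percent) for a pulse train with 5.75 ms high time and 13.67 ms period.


Duty cycle as a percentage:
DC = (t_on / T) * 100
   = (5.75 / 13.67) * 100
   = 0.420629 * 100
   = 42.06 %

42.06 %


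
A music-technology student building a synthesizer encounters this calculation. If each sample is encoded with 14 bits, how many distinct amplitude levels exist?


Number of quantization levels = 2^N
= 2^14
= 16384

16384


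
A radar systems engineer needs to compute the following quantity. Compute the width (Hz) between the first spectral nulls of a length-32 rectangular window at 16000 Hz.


Main lobe width for a rectangular window:
Width = 2 * fs / N
      = 2 * 16000 / 32
      = 32000 / 32
      = 1000.0 Hz

1000.0 Hz


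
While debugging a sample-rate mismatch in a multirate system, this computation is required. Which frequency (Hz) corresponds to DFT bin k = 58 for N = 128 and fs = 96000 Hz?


Frequency of DFT bin k:
f_k = k * fs / N
    = 58 * 96000 / 128
    = 5568000 / 128
    = 43500.0 Hz

43500.0 Hz


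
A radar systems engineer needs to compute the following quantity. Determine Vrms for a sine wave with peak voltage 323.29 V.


RMS voltage for a sinusoidal waveform:
V_rms = V_peak / sqrt(2)
      = 323.29 / 1.414214
      = 228.601 V

228.601 V


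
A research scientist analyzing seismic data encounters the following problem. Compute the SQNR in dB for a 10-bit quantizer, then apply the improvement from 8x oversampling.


Step 1 — baseline SQNR at Nyquist:
SQNR_base = 6.02*N + 1.76
          = 6.02*10 + 1.76
          = 61.96 dB

Step 2 — oversampling processing gain:
G = 10*log10(OSR) = 10*log10(8) = 9.03 dB

Step 3 — total:
SQNR_total = 61.96 + 9.03 = 70.99 dB

Base SQNR = 61.96 dB; oversampled SQNR = 70.99 dB


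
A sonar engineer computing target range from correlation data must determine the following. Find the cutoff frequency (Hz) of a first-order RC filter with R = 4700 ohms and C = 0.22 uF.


Cutoff frequency of a first-order RC filter:
fc = 1 / (2 * pi * R * C)
C = 0.22 uF = 2.2e-07 F
fc = 1 / (2 * pi * 4700 * 2.2e-07)
   = 1 / 0.0064968136076237
   = 153.921608 Hz

153.921608 Hz


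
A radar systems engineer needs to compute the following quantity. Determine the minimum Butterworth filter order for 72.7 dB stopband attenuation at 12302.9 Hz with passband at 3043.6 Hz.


Butterworth filter order formula:
n = log10(10^(A/10) - 1) / (2 * log10(f_stop/f_pass))
10^(72.7/10) - 1 = 18620870.3666
f_stop/f_pass = 12302.9 / 3043.6 = 4.0422
n = 5.9922 -> ceil = 6

6


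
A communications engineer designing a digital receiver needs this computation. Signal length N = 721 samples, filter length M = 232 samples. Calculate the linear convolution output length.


Linear convolution output length:
L = N + M - 1
  = 721 + 232 - 1
  = 952 samples

952


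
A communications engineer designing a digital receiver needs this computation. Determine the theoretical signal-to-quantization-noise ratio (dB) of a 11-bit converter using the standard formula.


Theoretical SNR for a full-scale sinusoid:
SNR = 6.02 * N + 1.76
    = 6.02 * 11 + 1.76
    = 66.22 + 1.76
    = 67.98 dB

67.98 dB


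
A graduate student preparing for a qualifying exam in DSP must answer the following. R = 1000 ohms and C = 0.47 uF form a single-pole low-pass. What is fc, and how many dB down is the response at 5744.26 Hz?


Step 1 — cutoff frequency:
fc = 1 / (2*pi*R*C)
C = 0.47 uF = 4.7e-07 F
fc = 1 / (2*pi*1000*4.7e-07)
   = 338.628 Hz

Step 2 — magnitude at f = 5744.26 Hz:
|H(f)| = 1 / sqrt(1 + (f/fc)^2)
f/fc = 5744.26 / 338.628 = 16.963334
|H| = 1 / sqrt(1 + 287.7547) = 0.0588485
|H|_dB = 20*log10(0.0588485) = -24.61 dB

fc = 338.628 Hz; |H(5744.26 Hz)| = -24.61 dB


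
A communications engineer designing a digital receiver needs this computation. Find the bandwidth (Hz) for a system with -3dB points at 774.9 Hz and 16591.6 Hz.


Bandwidth is the difference of -3dB frequencies:
BW = f_high - f_low
   = 16591.6 - 774.9
   = 15816.7 Hz

15816.7 Hz


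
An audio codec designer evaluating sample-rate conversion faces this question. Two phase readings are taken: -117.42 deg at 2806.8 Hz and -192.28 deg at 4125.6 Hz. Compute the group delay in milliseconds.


Group delay from phase difference:
tau = -d(phi)/d(omega)
d(phi) = -74.86 deg = -1.306553 rad
d(omega) = 2*pi*(4125.6 - 2806.8) = 8286.2648 rad/s
tau = -(-1.306553) / 8286.2648
    = 0.1577 ms

0.1577 ms


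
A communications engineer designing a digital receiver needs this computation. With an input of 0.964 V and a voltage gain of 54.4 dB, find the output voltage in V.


Output voltage from dB gain:
V_out = V_in * 10^(gain_dB / 20)
      = 0.964 * 10^(54.4 / 20)
      = 0.964 * 524.80746
      = 505.9144 V

505.9144 V


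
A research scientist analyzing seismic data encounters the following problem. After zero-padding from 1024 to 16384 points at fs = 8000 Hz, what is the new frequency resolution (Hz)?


Frequency resolution after zero-padding:
N_padded = 1024 * 16 = 16384
df = fs / N_padded
   = 8000 / 16384
   = 0.4883 Hz

0.4883 Hz


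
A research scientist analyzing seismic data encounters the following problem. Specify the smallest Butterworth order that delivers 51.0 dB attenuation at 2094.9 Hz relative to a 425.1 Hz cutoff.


Butterworth filter order formula:
n = log10(10^(A/10) - 1) / (2 * log10(f_stop/f_pass))
10^(51.0/10) - 1 = 125891.5412
f_stop/f_pass = 2094.9 / 425.1 = 4.928
n = 3.6814 -> ceil = 4

4


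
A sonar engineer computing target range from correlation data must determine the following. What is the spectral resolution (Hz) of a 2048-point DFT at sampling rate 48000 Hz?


DFT frequency resolution:
df = fs / N
   = 48000 / 2048
   = 23.4375 Hz

23.4375 Hz


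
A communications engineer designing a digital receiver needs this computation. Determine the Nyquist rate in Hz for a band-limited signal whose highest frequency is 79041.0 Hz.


The Nyquist rate is twice the maximum frequency component.
fs_min = 2 * fmax
      = 2 * 79041.0
      = 158082.0 Hz

158082.0


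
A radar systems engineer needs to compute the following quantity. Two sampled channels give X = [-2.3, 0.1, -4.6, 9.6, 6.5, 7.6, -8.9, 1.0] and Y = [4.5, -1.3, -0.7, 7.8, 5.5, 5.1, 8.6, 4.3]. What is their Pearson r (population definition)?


Pearson correlation coefficient (population):
r = cov(X,Y) / (std(X) * std(Y))
Mean X = 1.125, Mean Y = 4.225
Cov(X,Y) = 3.983125
Std(X) = 6.007443, Std(Y) = 3.338694
r = 0.1986

0.1986


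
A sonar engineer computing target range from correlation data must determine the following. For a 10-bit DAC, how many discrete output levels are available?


Number of quantization levels = 2^N
= 2^10
= 1024

1024


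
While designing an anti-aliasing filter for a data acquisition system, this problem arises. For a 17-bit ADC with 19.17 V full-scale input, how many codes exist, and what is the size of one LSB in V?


Step 1 — number of quantization levels:
L = 2^N = 2^17 = 131072

Step 2 — LSB step size:
delta = Vfs / L
      = 19.17 / 131072
      = 0.00014626 V

Levels = 131072; step size = 0.00014626 V


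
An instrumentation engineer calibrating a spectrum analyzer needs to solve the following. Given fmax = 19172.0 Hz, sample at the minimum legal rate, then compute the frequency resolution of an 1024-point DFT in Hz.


Step 1 — Nyquist sampling rate:
fs = 2 * fmax = 2 * 19172.0 = 38344.0 Hz

Step 2 — DFT bin spacing:
df = fs / N = 38344.0 / 1024 = 37.4453 Hz

37.4453 Hz


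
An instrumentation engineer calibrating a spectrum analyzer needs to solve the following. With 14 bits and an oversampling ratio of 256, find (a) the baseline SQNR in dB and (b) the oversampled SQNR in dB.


Step 1 — baseline SQNR at Nyquist:
SQNR_base = 6.02*N + 1.76
          = 6.02*14 + 1.76
          = 86.04 dB

Step 2 — oversampling processing gain:
G = 10*log10(OSR) = 10*log10(256) = 24.08 dB

Step 3 — total:
SQNR_total = 86.04 + 24.08 = 110.12 dB

Base SQNR = 86.04 dB; oversampled SQNR = 110.12 dB


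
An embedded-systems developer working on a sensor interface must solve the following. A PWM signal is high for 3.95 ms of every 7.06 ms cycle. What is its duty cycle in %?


Duty cycle as a percentage:
DC = (t_on / T) * 100
   = (3.95 / 7.06) * 100
   = 0.55949 * 100
   = 55.95 %

55.95 %
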